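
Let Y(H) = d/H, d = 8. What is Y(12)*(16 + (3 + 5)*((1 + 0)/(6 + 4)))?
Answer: 56/5 ≈ 11.200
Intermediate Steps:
Y(H) = 8/H
Y(12)*(16 + (3 + 5)*((1 + 0)/(6 + 4))) = (8/12)*(16 + (3 + 5)*((1 + 0)/(6 + 4))) = (8*(1/12))*(16 + 8*(1/10)) = 2*(16 + 8*(1*(⅒)))/3 = 2*(16 + 8*(⅒))/3 = 2*(16 + ⅘)/3 = (⅔)*(84/5) = 56/5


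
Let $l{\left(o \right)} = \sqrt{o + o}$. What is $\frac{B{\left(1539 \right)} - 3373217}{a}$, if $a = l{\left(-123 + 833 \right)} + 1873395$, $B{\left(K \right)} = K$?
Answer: $- \frac{1263296941362}{701921764921} + \frac{6743356 \sqrt{355}}{3509608824605} \approx -1.7997$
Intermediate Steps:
$l{\left(o \right)} = \sqrt{2} \sqrt{o}$ ($l{\left(o \right)} = \sqrt{2 o} = \sqrt{2} \sqrt{o}$)
$a = 1873395 + 2 \sqrt{355}$ ($a = \sqrt{2} \sqrt{-123 + 833} + 1873395 = \sqrt{2} \sqrt{710} + 1873395 = 2 \sqrt{355} + 1873395 = 1873395 + 2 \sqrt{355} \approx 1.8734 \cdot 10^{6}$)
$\frac{B{\left(1539 \right)} - 3373217}{a} = \frac{1539 - 3373217}{1873395 + 2 \sqrt{355}} = - \frac{3371678}{1873395 + 2 \sqrt{355}}$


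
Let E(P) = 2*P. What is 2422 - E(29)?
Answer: 2364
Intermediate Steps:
2422 - E(29) = 2422 - 2*29 = 2422 - 1*58 = 2422 - 58 = 2364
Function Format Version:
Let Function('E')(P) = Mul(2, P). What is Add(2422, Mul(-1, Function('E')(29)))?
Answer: 2364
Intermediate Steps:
Add(2422, Mul(-1, Function('E')(29))) = Add(2422, Mul(-1, Mul(2, 29))) = Add(2422, Mul(-1, 58)) = Add(2422, -58) = 2364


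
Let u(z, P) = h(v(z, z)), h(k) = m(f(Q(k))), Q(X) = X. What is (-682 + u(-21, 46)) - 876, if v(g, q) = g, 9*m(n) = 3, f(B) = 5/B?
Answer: -4673/3 ≈ -1557.7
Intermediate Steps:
m(n) = ⅓ (m(n) = (⅑)*3 = ⅓)
h(k) = ⅓
u(z, P) = ⅓
(-682 + u(-21, 46)) - 876 = (-682 + ⅓) - 876 = -2045/3 - 876 = -4673/3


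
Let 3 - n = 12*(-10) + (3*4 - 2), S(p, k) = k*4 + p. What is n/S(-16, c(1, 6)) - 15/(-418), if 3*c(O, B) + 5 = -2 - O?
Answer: -70251/16720 ≈ -4.2016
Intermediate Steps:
c(O, B) = -7/3 - O/3 (c(O, B) = -5/3 + (-2 - O)/3 = -5/3 + (-⅔ - O/3) = -7/3 - O/3)
S(p, k) = p + 4*k (S(p, k) = 4*k + p = p + 4*k)
n = 113 (n = 3 - (12*(-10) + (3*4 - 2)) = 3 - (-120 + (12 - 2)) = 3 - (-120 + 10) = 3 - 1*(-110) = 3 + 110 = 113)
n/S(-16, c(1, 6)) - 15/(-418) = 113/(-16 + 4*(-7/3 - ⅓*1)) - 15/(-418) = 113/(-16 + 4*(-7/3 - ⅓)) - 15*(-1/418) = 113/(-16 + 4*(-8/3)) + 15/418 = 113/(-16 - 32/3) + 15/418 = 113/(-80/3) + 15/418 = 113*(-3/80) + 15/418 = -339/80 + 15/418 = -70251/16720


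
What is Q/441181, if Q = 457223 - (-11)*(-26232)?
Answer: 168671/441181 ≈ 0.38232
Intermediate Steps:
Q = 168671 (Q = 457223 - 1*288552 = 457223 - 288552 = 168671)
Q/441181 = 168671/441181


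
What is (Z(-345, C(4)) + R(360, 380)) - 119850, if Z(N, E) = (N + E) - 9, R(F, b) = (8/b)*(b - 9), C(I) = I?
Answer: -11418258/95 ≈ -1.2019e+5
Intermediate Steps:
R(F, b) = 8*(-9 + b)/b (R(F, b) = (8/b)*(-9 + b) = 8*(-9 + b)/b)
Z(N, E) = -9 + E + N (Z(N, E) = (E + N) - 9 = -9 + E + N)
(Z(-345, C(4)) + R(360, 380)) - 119850 = ((-9 + 4 - 345) + (8 - 72/380)) - 119850 = (-350 + (8 - 72*1/380)) - 119850 = (-350 + (8 - 18/95)) - 119850 = (-350 + 742/95) - 119850 = -32508/95 - 119850 = -11418258/95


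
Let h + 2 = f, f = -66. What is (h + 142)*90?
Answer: 6660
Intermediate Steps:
h = -68 (h = -2 - 66 = -68)
(h + 142)*90 = (-68 + 142)*90 = 74*90 = 6660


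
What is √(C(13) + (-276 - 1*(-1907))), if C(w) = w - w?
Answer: √1631 ≈ 40.386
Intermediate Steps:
C(w) = 0
√(C(13) + (-276 - 1*(-1907))) = √(0 + (-276 - 1*(-1907))) = √(0 + (-276 + 1907)) = √(0 + 1631) = √1631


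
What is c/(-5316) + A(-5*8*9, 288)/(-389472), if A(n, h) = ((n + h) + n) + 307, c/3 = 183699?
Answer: -17886348857/172536096 ≈ -103.67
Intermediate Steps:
c = 551097 (c = 3*183699 = 551097)
A(n, h) = 307 + h + 2*n (A(n, h) = ((h + n) + n) + 307 = (h + 2*n) + 307 = 307 + h + 2*n)
c/(-5316) + A(-5*8*9, 288)/(-389472) = 551097/(-5316) + (307 + 288 + 2*(-5*8*9))/(-389472) = 551097*(-1/5316) + (307 + 288 + 2*(-40*9))*(-1/389472) = -183699/1772 + (307 + 288 + 2*(-360))*(-1/389472) = -183699/1772 + (307 + 288 - 720)*(-1/389472) = -183699/1772 - 125*(-1/389472) = -183699/1772 + 125/389472 = -17886348857/172536096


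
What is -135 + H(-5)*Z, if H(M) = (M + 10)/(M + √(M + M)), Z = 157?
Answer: -1730/7 - 157*I*√10/7 ≈ -247.14 - 70.925*I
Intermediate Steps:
H(M) = (10 + M)/(M + √2*√M) (H(M) = (10 + M)/(M + √(2*M)) = (10 + M)/(M + √2*√M))
-135 + H(-5)*Z = -135 + ((10 - 5)/(-5 + √2*√(-5)))*157 = -135 + (5/(-5 + √2*(I*√5)))*157 = -135 + (5/(-5 + I*√10))*157 = -135 + 785/(-5 + I*√10)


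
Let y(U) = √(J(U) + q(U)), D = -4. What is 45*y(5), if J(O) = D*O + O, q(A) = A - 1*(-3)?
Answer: 45*I*√7 ≈ 119.06*I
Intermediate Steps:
q(A) = 3 + A (q(A) = A + 3 = 3 + A)
J(O) = -3*O (J(O) = -4*O + O = -3*O)
y(U) = √(3 - 2*U) (y(U) = √(-3*U + (3 + U)) = √(3 - 2*U))
45*y(5) = 45*√(3 - 2*5) = 45*√(3 - 10) = 45*√(-7) = 45*(I*√7) = 45*I*√7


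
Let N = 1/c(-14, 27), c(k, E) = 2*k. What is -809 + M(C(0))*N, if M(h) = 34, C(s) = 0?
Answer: -11343/14 ≈ -810.21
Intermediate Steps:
N = -1/28 (N = 1/(2*(-14)) = 1/(-28) = -1/28 ≈ -0.035714)
-809 + M(C(0))*N = -809 + 34*(-1/28) = -809 - 17/14 = -11343/14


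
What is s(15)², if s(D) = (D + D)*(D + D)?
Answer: 810000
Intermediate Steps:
s(D) = 4*D² (s(D) = (2*D)*(2*D) = 4*D²)
s(15)² = (4*15²)² = (4*225)² = 900² = 810000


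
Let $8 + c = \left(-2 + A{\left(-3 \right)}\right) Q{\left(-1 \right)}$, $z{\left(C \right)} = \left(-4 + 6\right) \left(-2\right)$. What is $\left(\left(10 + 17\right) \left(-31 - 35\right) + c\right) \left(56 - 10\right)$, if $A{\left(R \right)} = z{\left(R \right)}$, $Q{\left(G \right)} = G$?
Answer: $-82064$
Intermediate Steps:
$z{\left(C \right)} = -4$ ($z{\left(C \right)} = 2 \left(-2\right) = -4$)
$A{\left(R \right)} = -4$
$c = -2$ ($c = -8 + \left(-2 - 4\right) \left(-1\right) = -8 - -6 = -8 + 6 = -2$)
$\left(\left(10 + 17\right) \left(-31 - 35\right) + c\right) \left(56 - 10\right) = \left(\left(10 + 17\right) \left(-31 - 35\right) - 2\right) \left(56 - 10\right) = \left(27 \left(-66\right) - 2\right) 46 = \left(-1782 - 2\right) 46 = \left(-1784\right) 46 = -82064$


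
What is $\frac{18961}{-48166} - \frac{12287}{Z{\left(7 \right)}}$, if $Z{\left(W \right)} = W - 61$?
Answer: $\frac{147697937}{650241} \approx 227.14$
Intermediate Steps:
$Z{\left(W \right)} = -61 + W$
$\frac{18961}{-48166} - \frac{12287}{Z{\left(7 \right)}} = \frac{18961}{-48166} - \frac{12287}{-61 + 7} = 18961 \left(- \frac{1}{48166}\right) - \frac{12287}{-54} = - \frac{18961}{48166} - - \frac{12287}{54} = - \frac{18961}{48166} + \frac{12287}{54} = \frac{147697937}{650241}$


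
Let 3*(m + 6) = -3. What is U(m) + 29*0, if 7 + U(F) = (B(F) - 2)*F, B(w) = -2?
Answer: 21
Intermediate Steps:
m = -7 (m = -6 + (1/3)*(-3) = -6 - 1 = -7)
U(F) = -7 - 4*F (U(F) = -7 + (-2 - 2)*F = -7 - 4*F)
U(m) + 29*0 = (-7 - 4*(-7)) + 29*0 = (-7 + 28) + 0 = 21 + 0 = 21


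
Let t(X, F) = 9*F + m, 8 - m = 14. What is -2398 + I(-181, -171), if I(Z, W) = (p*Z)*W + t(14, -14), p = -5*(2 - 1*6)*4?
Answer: 2473550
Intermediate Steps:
m = -6 (m = 8 - 1*14 = 8 - 14 = -6)
t(X, F) = -6 + 9*F (t(X, F) = 9*F - 6 = -6 + 9*F)
p = 80 (p = -5*(2 - 6)*4 = -5*(-4)*4 = 20*4 = 80)
I(Z, W) = -132 + 80*W*Z (I(Z, W) = (80*Z)*W + (-6 + 9*(-14)) = 80*W*Z + (-6 - 126) = 80*W*Z - 132 = -132 + 80*W*Z)
-2398 + I(-181, -171) = -2398 + (-132 + 80*(-171)*(-181)) = -2398 + (-132 + 2476080) = -2398 + 2475948 = 2473550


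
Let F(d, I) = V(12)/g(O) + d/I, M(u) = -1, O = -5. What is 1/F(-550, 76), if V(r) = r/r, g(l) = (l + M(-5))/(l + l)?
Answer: -114/635 ≈ -0.17953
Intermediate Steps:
g(l) = (-1 + l)/(2*l) (g(l) = (l - 1)/(l + l) = (-1 + l)/((2*l)) = (-1 + l)*(1/(2*l)) = (-1 + l)/(2*l))
V(r) = 1
F(d, I) = 5/3 + d/I (F(d, I) = 1/((½)*(-1 - 5)/(-5)) + d/I = 1/((½)*(-⅕)*(-6)) + d/I = 1/(⅗) + d/I = 1*(5/3) + d/I = 5/3 + d/I)
1/F(-550, 76) = 1/(5/3 - 550/76) = 1/(5/3 - 550*1/76) = 1/(5/3 - 275/38) = 1/(-635/114) = -114/635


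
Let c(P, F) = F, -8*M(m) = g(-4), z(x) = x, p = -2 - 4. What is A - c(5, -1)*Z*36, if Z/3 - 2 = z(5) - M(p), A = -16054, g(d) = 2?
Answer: -15271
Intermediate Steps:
p = -6
M(m) = -¼ (M(m) = -⅛*2 = -¼)
Z = 87/4 (Z = 6 + 3*(5 - 1*(-¼)) = 6 + 3*(5 + ¼) = 6 + 3*(21/4) = 6 + 63/4 = 87/4 ≈ 21.750)
A - c(5, -1)*Z*36 = -16054 - (-1*87/4)*36 = -16054 - (-87)*36/4 = -16054 - 1*(-783) = -16054 + 783 = -15271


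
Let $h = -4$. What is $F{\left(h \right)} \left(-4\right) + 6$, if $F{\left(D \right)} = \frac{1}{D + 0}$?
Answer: $7$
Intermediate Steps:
$F{\left(D \right)} = \frac{1}{D}$
$F{\left(h \right)} \left(-4\right) + 6 = \frac{1}{-4} \left(-4\right) + 6 = \left(- \frac{1}{4}\right) \left(-4\right) + 6 = 1 + 6 = 7$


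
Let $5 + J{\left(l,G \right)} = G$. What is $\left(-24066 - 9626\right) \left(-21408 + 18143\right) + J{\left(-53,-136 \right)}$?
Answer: $110004239$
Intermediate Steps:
$J{\left(l,G \right)} = -5 + G$
$\left(-24066 - 9626\right) \left(-21408 + 18143\right) + J{\left(-53,-136 \right)} = \left(-24066 - 9626\right) \left(-21408 + 18143\right) - 141 = \left(-33692\right) \left(-3265\right) - 141 = 110004380 - 141 = 110004239$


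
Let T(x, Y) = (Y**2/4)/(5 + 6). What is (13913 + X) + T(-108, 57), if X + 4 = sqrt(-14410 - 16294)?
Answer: 615245/44 + 4*I*sqrt(1919) ≈ 13983.0 + 175.23*I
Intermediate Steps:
X = -4 + 4*I*sqrt(1919) (X = -4 + sqrt(-14410 - 16294) = -4 + sqrt(-30704) = -4 + 4*I*sqrt(1919) ≈ -4.0 + 175.23*I)
T(x, Y) = Y**2/44 (T(x, Y) = (Y**2/4)/11 = (Y**2/4)*(1/11) = Y**2/44)
(13913 + X) + T(-108, 57) = (13913 + (-4 + 4*I*sqrt(1919))) + (1/44)*57**2 = (13909 + 4*I*sqrt(1919)) + (1/44)*3249 = (13909 + 4*I*sqrt(1919)) + 3249/44 = 615245/44 + 4*I*sqrt(1919)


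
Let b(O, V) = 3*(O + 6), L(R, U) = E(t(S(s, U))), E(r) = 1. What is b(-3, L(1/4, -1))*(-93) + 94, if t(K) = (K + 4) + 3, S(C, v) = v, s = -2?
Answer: -743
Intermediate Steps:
t(K) = 7 + K (t(K) = (4 + K) + 3 = 7 + K)
L(R, U) = 1
b(O, V) = 18 + 3*O (b(O, V) = 3*(6 + O) = 18 + 3*O)
b(-3, L(1/4, -1))*(-93) + 94 = (18 + 3*(-3))*(-93) + 94 = (18 - 9)*(-93) + 94 = 9*(-93) + 94 = -837 + 94 = -743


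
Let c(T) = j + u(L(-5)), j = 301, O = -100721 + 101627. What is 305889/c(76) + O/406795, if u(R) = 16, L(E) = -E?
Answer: 124434402957/128954015 ≈ 964.95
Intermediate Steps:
O = 906
c(T) = 317 (c(T) = 301 + 16 = 317)
305889/c(76) + O/406795 = 305889/317 + 906/406795 = 124434402957/128954015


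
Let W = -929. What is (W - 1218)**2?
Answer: 4609609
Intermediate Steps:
(W - 1218)**2 = (-929 - 1218)**2 = (-2147)**2 = 4609609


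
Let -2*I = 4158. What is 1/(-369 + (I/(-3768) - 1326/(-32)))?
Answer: -2512/821451 ≈ -0.0030580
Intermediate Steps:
I = -2079 (I = -1/2*4158 = -2079)
1/(-369 + (I/(-3768) - 1326/(-32))) = 1/(-369 + (-2079/(-3768) - 1326/(-32))) = 1/(-369 + (-2079*(-1/3768) - 1326*(-1/32))) = 1/(-369 + (693/1256 + 663/16)) = 1/(-369 + 105477/2512) = 1/(-821451/2512) = -2512/821451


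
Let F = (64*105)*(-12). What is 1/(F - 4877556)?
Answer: -1/4958196 ≈ -2.0169e-7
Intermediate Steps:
F = -80640 (F = 6720*(-12) = -80640)
1/(F - 4877556) = 1/(-80640 - 4877556) = 1/(-4958196) = -1/4958196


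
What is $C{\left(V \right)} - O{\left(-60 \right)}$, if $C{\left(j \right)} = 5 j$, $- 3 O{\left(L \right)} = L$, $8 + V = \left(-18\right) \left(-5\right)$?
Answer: $390$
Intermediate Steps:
$V = 82$ ($V = -8 - -90 = -8 + 90 = 82$)
$O{\left(L \right)} = - \frac{L}{3}$
$C{\left(V \right)} - O{\left(-60 \right)} = 5 \cdot 82 - \left(- \frac{1}{3}\right) \left(-60\right) = 410 - 20 = 390$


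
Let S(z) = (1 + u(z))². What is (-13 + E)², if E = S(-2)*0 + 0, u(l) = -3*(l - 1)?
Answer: 169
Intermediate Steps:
u(l) = 3 - 3*l (u(l) = -3*(-1 + l) = 3 - 3*l)
S(z) = (4 - 3*z)² (S(z) = (1 + (3 - 3*z))² = (4 - 3*z)²)
E = 0 (E = (-4 + 3*(-2))²*0 + 0 = (-4 - 6)²*0 + 0 = (-10)²*0 + 0 = 100*0 + 0 = 0 + 0 = 0)
(-13 + E)² = (-13 + 0)² = (-13)² = 169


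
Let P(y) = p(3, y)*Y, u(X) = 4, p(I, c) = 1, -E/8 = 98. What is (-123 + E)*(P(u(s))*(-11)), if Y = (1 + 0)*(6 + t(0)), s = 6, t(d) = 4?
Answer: 99770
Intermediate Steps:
E = -784 (E = -8*98 = -784)
Y = 10 (Y = (1 + 0)*(6 + 4) = 1*10 = 10)
P(y) = 10 (P(y) = 1*10 = 10)
(-123 + E)*(P(u(s))*(-11)) = (-123 - 784)*(10*(-11)) = -907*(-110) = 99770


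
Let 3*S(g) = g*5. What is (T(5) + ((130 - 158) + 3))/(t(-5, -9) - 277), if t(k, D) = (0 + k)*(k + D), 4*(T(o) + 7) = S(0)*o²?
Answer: 32/207 ≈ 0.15459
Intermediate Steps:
S(g) = 5*g/3 (S(g) = (g*5)/3 = (5*g)/3 = 5*g/3)
T(o) = -7 (T(o) = -7 + (((5/3)*0)*o²)/4 = -7 + (0*o²)/4 = -7 + (¼)*0 = -7 + 0 = -7)
t(k, D) = k*(D + k)
(T(5) + ((130 - 158) + 3))/(t(-5, -9) - 277) = (-7 + ((130 - 158) + 3))/(-5*(-9 - 5) - 277) = (-7 + (-28 + 3))/(-5*(-14) - 277) = (-7 - 25)/(70 - 277) = -32/(-207) = -32*(-1/207) = 32/207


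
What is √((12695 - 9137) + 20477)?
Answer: √24035 ≈ 155.03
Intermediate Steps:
√((12695 - 9137) + 20477) = √(3558 + 20477) = √24035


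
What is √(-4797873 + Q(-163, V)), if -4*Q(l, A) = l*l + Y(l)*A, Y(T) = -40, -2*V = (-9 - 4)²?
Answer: I*√19221441/2 ≈ 2192.1*I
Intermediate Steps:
V = -169/2 (V = -(-9 - 4)²/2 = -½*(-13)² = -½*169 = -169/2 ≈ -84.500)
Q(l, A) = 10*A - l²/4 (Q(l, A) = -(l*l - 40*A)/4 = -(l² - 40*A)/4 = 10*A - l²/4)
√(-4797873 + Q(-163, V)) = √(-4797873 + (10*(-169/2) - ¼*(-163)²)) = √(-4797873 + (-845 - ¼*26569)) = √(-4797873 + (-845 - 26569/4)) = √(-4797873 - 29949/4) = √(-19221441/4) = I*√19221441/2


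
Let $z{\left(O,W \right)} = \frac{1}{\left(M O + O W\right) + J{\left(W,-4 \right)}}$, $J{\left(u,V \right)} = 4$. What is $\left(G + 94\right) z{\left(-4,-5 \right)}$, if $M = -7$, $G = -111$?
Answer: $- \frac{17}{52} \approx -0.32692$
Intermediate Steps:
$z{\left(O,W \right)} = \frac{1}{4 - 7 O + O W}$ ($z{\left(O,W \right)} = \frac{1}{\left(- 7 O + O W\right) + 4} = \frac{1}{4 - 7 O + O W}$)
$\left(G + 94\right) z{\left(-4,-5 \right)} = \frac{-111 + 94}{4 - -28 - -20} = - \frac{17}{4 + 28 + 20} = - \frac{17}{52}$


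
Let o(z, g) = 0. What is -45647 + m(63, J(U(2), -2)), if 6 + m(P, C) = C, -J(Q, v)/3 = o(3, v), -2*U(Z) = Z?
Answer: -45653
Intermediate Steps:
U(Z) = -Z/2
J(Q, v) = 0 (J(Q, v) = -3*0 = 0)
m(P, C) = -6 + C
-45647 + m(63, J(U(2), -2)) = -45647 + (-6 + 0) = -45647 - 6 = -45653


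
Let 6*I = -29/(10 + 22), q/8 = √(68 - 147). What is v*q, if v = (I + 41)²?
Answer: 61512649*I*√79/4608 ≈ 1.1865e+5*I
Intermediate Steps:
q = 8*I*√79 (q = 8*√(68 - 147) = 8*√(-79) = 8*(I*√79) = 8*I*√79 ≈ 71.106*I)
I = -29/192 (I = (-29/(10 + 22))/6 = (-29/32)/6 = (-29*1/32)/6 = (⅙)*(-29/32) = -29/192 ≈ -0.15104)
v = 61512649/36864 (v = (-29/192 + 41)² = (7843/192)² = 61512649/36864 ≈ 1668.6)
v*q = 61512649*(8*I*√79)/36864 = 61512649*I*√79/4608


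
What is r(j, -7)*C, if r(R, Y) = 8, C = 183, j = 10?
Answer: 1464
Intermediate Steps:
r(j, -7)*C = 8*183 = 1464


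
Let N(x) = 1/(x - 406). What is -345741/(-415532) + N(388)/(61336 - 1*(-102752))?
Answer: 255293667553/306827166672 ≈ 0.83204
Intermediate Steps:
N(x) = 1/(-406 + x)
-345741/(-415532) + N(388)/(61336 - 1*(-102752)) = -345741/(-415532) + 1/((-406 + 388)*(61336 - 1*(-102752))) = -345741*(-1/415532) + 1/((-18)*(61336 + 102752)) = 345741/415532 - 1/18/164088 = 345741/415532 - 1/18*1/164088 = 345741/415532 - 1/2953584 = 255293667553/306827166672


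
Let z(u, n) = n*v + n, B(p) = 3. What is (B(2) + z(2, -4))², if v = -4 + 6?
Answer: 81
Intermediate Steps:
v = 2
z(u, n) = 3*n (z(u, n) = n*2 + n = 2*n + n = 3*n)
(B(2) + z(2, -4))² = (3 + 3*(-4))² = (3 - 12)² = (-9)² = 81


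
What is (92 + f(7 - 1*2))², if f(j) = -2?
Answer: 8100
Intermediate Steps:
(92 + f(7 - 1*2))² = (92 - 2)² = 90² = 8100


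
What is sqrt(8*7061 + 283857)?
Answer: sqrt(340345) ≈ 583.39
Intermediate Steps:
sqrt(8*7061 + 283857) = sqrt(56488 + 283857) = sqrt(340345)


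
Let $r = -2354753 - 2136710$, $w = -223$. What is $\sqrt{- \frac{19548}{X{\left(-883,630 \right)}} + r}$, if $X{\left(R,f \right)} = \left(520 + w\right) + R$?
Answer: $\frac{i \sqrt{385584743305}}{293} \approx 2119.3 i$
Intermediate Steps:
$X{\left(R,f \right)} = 297 + R$ ($X{\left(R,f \right)} = \left(520 - 223\right) + R = 297 + R$)
$r = -4491463$ ($r = -2354753 - 2136710 = -4491463$)
$\sqrt{- \frac{19548}{X{\left(-883,630 \right)}} + r} = \sqrt{- \frac{19548}{297 - 883} - 4491463} = \sqrt{- \frac{19548}{-586} - 4491463} = \sqrt{\left(-19548\right) \left(- \frac{1}{586}\right) - 4491463} = \sqrt{\frac{9774}{293} - 4491463} = \sqrt{- \frac{1315988885}{293}} = \frac{i \sqrt{385584743305}}{293}$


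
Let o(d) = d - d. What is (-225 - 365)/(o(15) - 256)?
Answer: 295/128 ≈ 2.3047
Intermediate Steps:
o(d) = 0
(-225 - 365)/(o(15) - 256) = (-225 - 365)/(0 - 256) = -590/(-256) = -590*(-1/256) = 295/128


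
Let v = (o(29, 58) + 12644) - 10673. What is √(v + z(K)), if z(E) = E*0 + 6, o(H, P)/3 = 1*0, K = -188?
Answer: √1977 ≈ 44.463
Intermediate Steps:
o(H, P) = 0 (o(H, P) = 3*(1*0) = 3*0 = 0)
v = 1971 (v = (0 + 12644) - 10673 = 12644 - 10673 = 1971)
z(E) = 6 (z(E) = 0 + 6 = 6)
√(v + z(K)) = √(1971 + 6) = √1977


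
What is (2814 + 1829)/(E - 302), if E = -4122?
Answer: -4643/4424 ≈ -1.0495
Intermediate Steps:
(2814 + 1829)/(E - 302) = (2814 + 1829)/(-4122 - 302) = 4643/(-4424) = 4643*(-1/4424) = -4643/4424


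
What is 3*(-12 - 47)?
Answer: -177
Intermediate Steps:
3*(-12 - 47) = 3*(-59) = -177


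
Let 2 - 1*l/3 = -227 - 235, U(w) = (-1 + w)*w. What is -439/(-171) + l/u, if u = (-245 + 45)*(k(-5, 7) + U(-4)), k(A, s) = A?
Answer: 44957/21375 ≈ 2.1033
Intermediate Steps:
U(w) = w*(-1 + w)
l = 1392 (l = 6 - 3*(-227 - 235) = 6 - 3*(-462) = 6 + 1386 = 1392)
u = -3000 (u = (-245 + 45)*(-5 - 4*(-1 - 4)) = -200*(-5 - 4*(-5)) = -200*(-5 + 20) = -200*15 = -3000)
-439/(-171) + l/u = -439/(-171) + 1392/(-3000) = -439*(-1/171) + 1392*(-1/3000) = 439/171 - 58/125 = 44957/21375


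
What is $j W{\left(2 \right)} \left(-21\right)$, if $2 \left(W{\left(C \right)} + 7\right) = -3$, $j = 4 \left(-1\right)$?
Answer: $-714$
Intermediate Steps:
$j = -4$
$W{\left(C \right)} = - \frac{17}{2}$ ($W{\left(C \right)} = -7 + \frac{1}{2} \left(-3\right) = -7 - \frac{3}{2} = - \frac{17}{2}$)
$j W{\left(2 \right)} \left(-21\right) = \left(-4\right) \left(- \frac{17}{2}\right) \left(-21\right) = 34 \left(-21\right) = -714$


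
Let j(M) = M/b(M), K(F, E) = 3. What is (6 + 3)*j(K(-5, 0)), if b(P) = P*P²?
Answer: 1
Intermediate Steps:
b(P) = P³
j(M) = M⁻² (j(M) = M/(M³) = M/M³ = M⁻²)
(6 + 3)*j(K(-5, 0)) = (6 + 3)/3² = 9*(⅑) = 1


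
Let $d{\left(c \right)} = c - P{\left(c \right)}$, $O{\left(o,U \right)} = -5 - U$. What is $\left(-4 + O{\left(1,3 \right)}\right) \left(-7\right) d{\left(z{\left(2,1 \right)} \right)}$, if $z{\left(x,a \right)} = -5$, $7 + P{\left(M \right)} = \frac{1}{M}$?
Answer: $\frac{924}{5} \approx 184.8$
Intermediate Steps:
$P{\left(M \right)} = -7 + \frac{1}{M}$
$d{\left(c \right)} = 7 + c - \frac{1}{c}$ ($d{\left(c \right)} = c - \left(-7 + \frac{1}{c}\right) = c + \left(7 - \frac{1}{c}\right) = 7 + c - \frac{1}{c}$)
$\left(-4 + O{\left(1,3 \right)}\right) \left(-7\right) d{\left(z{\left(2,1 \right)} \right)} = \left(-4 - 8\right) \left(-7\right) \left(7 - 5 - \frac{1}{-5}\right) = \left(-4 - 8\right) \left(-7\right) \left(7 - 5 - - \frac{1}{5}\right) = \left(-4 - 8\right) \left(-7\right) \left(7 - 5 + \frac{1}{5}\right) = \left(-12\right) \left(-7\right) \frac{11}{5} = 84 \cdot \frac{11}{5} = \frac{924}{5}$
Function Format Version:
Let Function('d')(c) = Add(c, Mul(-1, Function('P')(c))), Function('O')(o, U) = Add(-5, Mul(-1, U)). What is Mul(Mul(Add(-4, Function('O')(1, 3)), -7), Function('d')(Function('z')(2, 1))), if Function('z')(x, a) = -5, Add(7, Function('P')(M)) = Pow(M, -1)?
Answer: Rational(924, 5) ≈ 184.80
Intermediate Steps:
Function('P')(M) = Add(-7, Pow(M, -1))
Function('d')(c) = Add(7, c, Mul(-1, Pow(c, -1))) (Function('d')(c) = Add(c, Mul(-1, Add(-7, Pow(c, -1)))) = Add(c, Add(7, Mul(-1, Pow(c, -1)))) = Add(7, c, Mul(-1, Pow(c, -1))))
Mul(Mul(Add(-4, Function('O')(1, 3)), -7), Function('d')(Function('z')(2, 1))) = Mul(Mul(Add(-4, Add(-5, Mul(-1, 3))), -7), Add(7, -5, Mul(-1, Pow(-5, -1)))) = Mul(Mul(Add(-4, Add(-5, -3)), -7), Add(7, -5, Mul(-1, Rational(-1, 5)))) = Mul(Mul(Add(-4, -8), -7), Add(7, -5, Rational(1, 5))) = Mul(Mul(-12, -7), Rational(11, 5)) = Mul(84, Rational(11, 5)) = Rational(924, 5)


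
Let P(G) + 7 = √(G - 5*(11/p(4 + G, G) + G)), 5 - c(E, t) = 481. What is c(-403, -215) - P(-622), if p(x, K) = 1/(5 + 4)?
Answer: -469 - √1993 ≈ -513.64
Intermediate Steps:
c(E, t) = -476 (c(E, t) = 5 - 1*481 = 5 - 481 = -476)
p(x, K) = ⅑ (p(x, K) = 1/9 = ⅑)
P(G) = -7 + √(-495 - 4*G) (P(G) = -7 + √(G - 5*(11/(⅑) + G)) = -7 + √(G - 5*(11*9 + G)) = -7 + √(G - 5*(99 + G)) = -7 + √(G + (-495 - 5*G)) = -7 + √(-495 - 4*G))
c(-403, -215) - P(-622) = -476 - (-7 + √(-495 - 4*(-622))) = -476 - (-7 + √(-495 + 2488)) = -476 - (-7 + √1993) = -476 + (7 - √1993) = -469 - √1993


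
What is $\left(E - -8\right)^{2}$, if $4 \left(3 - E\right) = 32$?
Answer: $9$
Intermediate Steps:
$E = -5$ ($E = 3 - 8 = -5$)
$\left(E - -8\right)^{2} = \left(-5 - -8\right)^{2} = \left(-5 + 8\right)^{2} = 3^{2} = 9$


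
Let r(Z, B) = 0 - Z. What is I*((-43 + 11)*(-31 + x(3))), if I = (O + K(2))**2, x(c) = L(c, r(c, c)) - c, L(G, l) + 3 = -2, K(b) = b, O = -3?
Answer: 1248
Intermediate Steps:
r(Z, B) = -Z
L(G, l) = -5 (L(G, l) = -3 - 2 = -5)
x(c) = -5 - c
I = 1 (I = (-3 + 2)**2 = (-1)**2 = 1)
I*((-43 + 11)*(-31 + x(3))) = 1*((-43 + 11)*(-31 + (-5 - 1*3))) = 1*(-32*(-31 + (-5 - 3))) = 1*(-32*(-31 - 8)) = 1*(-32*(-39)) = 1*1248 = 1248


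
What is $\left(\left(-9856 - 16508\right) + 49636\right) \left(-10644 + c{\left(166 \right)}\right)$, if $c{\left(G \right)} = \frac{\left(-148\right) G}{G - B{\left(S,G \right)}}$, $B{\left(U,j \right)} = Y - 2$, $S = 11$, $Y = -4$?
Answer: $- \frac{10794344848}{43} \approx -2.5103 \cdot 10^{8}$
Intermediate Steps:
$B{\left(U,j \right)} = -6$ ($B{\left(U,j \right)} = -4 - 2 = -6$)
$c{\left(G \right)} = - \frac{148 G}{6 + G}$ ($c{\left(G \right)} = \frac{\left(-148\right) G}{G - -6} = \frac{\left(-148\right) G}{G + 6} = \frac{\left(-148\right) G}{6 + G} = - \frac{148 G}{6 + G}$)
$\left(\left(-9856 - 16508\right) + 49636\right) \left(-10644 + c{\left(166 \right)}\right) = \left(\left(-9856 - 16508\right) + 49636\right) \left(-10644 - \frac{24568}{6 + 166}\right) = \left(\left(-9856 - 16508\right) + 49636\right) \left(-10644 - \frac{24568}{172}\right) = \left(-26364 + 49636\right) \left(-10644 - 24568 \cdot \frac{1}{172}\right) = 23272 \left(-10644 - \frac{6142}{43}\right) = 23272 \left(- \frac{463834}{43}\right) = - \frac{10794344848}{43}$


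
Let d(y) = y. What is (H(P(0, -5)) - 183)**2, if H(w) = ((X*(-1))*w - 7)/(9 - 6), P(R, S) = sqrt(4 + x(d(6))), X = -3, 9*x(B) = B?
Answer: (556 - sqrt(42))**2/9 ≈ 33552.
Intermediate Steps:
x(B) = B/9
P(R, S) = sqrt(42)/3 (P(R, S) = sqrt(4 + (1/9)*6) = sqrt(4 + 2/3) = sqrt(14/3) = sqrt(42)/3)
H(w) = -7/3 + w (H(w) = ((-3*(-1))*w - 7)/(9 - 6) = (3*w - 7)/3 = (-7 + 3*w)*(1/3) = -7/3 + w)
(H(P(0, -5)) - 183)**2 = ((-7/3 + sqrt(42)/3) - 183)**2 = (-556/3 + sqrt(42)/3)**2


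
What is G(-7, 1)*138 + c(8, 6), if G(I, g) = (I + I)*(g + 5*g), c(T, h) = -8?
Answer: -11600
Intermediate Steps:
G(I, g) = 12*I*g (G(I, g) = (2*I)*(6*g) = 12*I*g)
G(-7, 1)*138 + c(8, 6) = (12*(-7)*1)*138 - 8 = -84*138 - 8 = -11592 - 8 = -11600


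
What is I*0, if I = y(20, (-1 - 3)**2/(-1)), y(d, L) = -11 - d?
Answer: 0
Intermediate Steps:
I = -31 (I = -11 - 1*20 = -11 - 20 = -31)
I*0 = -31*0 = 0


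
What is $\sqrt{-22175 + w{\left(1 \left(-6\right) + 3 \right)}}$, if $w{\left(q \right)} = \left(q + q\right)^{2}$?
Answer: $13 i \sqrt{131} \approx 148.79 i$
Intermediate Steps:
$w{\left(q \right)} = 4 q^{2}$ ($w{\left(q \right)} = \left(2 q\right)^{2} = 4 q^{2}$)
$\sqrt{-22175 + w{\left(1 \left(-6\right) + 3 \right)}} = \sqrt{-22175 + 4 \left(1 \left(-6\right) + 3\right)^{2}} = \sqrt{-22175 + 4 \left(-6 + 3\right)^{2}} = \sqrt{-22175 + 4 \left(-3\right)^{2}} = \sqrt{-22175 + 4 \cdot 9} = \sqrt{-22175 + 36} = \sqrt{-22139} = 13 i \sqrt{131}$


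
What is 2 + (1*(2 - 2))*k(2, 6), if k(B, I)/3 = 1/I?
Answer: 2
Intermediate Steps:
k(B, I) = 3/I
2 + (1*(2 - 2))*k(2, 6) = 2 + (1*(2 - 2))*(3/6) = 2 + (1*0)*(3*(⅙)) = 2 + 0*(½) = 2 + 0 = 2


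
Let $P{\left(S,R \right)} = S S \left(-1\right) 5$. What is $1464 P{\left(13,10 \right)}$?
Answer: $-1237080$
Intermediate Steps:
$P{\left(S,R \right)} = - 5 S^{2}$ ($P{\left(S,R \right)} = S^{2} \left(-1\right) 5 = - S^{2} \cdot 5 = - 5 S^{2}$)
$1464 P{\left(13,10 \right)} = 1464 \left(- 5 \cdot 13^{2}\right) = 1464 \left(\left(-5\right) 169\right) = 1464 \left(-845\right) = -1237080$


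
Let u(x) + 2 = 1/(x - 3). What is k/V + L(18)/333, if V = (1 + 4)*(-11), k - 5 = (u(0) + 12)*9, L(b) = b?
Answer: -3294/2035 ≈ -1.6187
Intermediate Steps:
u(x) = -2 + 1/(-3 + x) (u(x) = -2 + 1/(x - 3) = -2 + 1/(-3 + x))
k = 92 (k = 5 + ((7 - 2*0)/(-3 + 0) + 12)*9 = 5 + ((7 + 0)/(-3) + 12)*9 = 5 + (-⅓*7 + 12)*9 = 5 + (-7/3 + 12)*9 = 5 + (29/3)*9 = 5 + 87 = 92)
V = -55 (V = 5*(-11) = -55)
k/V + L(18)/333 = 92/(-55) + 18/333 = 92*(-1/55) + 18*(1/333) = -92/55 + 2/37 = -3294/2035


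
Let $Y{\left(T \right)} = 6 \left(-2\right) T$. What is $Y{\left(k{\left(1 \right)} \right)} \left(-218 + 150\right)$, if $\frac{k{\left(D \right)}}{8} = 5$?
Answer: $32640$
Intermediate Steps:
$k{\left(D \right)} = 40$ ($k{\left(D \right)} = 8 \cdot 5 = 40$)
$Y{\left(T \right)} = - 12 T$
$Y{\left(k{\left(1 \right)} \right)} \left(-218 + 150\right) = \left(-12\right) 40 \left(-218 + 150\right) = \left(-480\right) \left(-68\right) = 32640$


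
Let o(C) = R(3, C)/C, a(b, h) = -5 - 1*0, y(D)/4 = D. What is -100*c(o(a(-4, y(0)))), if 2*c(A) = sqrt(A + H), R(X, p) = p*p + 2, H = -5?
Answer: -20*I*sqrt(65) ≈ -161.25*I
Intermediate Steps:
y(D) = 4*D
R(X, p) = 2 + p**2 (R(X, p) = p**2 + 2 = 2 + p**2)
a(b, h) = -5 (a(b, h) = -5 + 0 = -5)
o(C) = (2 + C**2)/C
c(A) = sqrt(-5 + A)/2 (c(A) = sqrt(A - 5)/2 = sqrt(-5 + A)/2)
-100*c(o(a(-4, y(0)))) = -50*sqrt(-5 + (-5 + 2/(-5))) = -50*sqrt(-5 + (-5 + 2*(-1/5))) = -50*sqrt(-5 + (-5 - 2/5)) = -50*sqrt(-5 - 27/5) = -50*sqrt(-52/5) = -50*2*I*sqrt(65)/5 = -20*I*sqrt(65)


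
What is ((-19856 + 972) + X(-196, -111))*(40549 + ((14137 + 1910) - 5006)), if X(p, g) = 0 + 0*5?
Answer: -974225560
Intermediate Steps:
X(p, g) = 0 (X(p, g) = 0 + 0 = 0)
((-19856 + 972) + X(-196, -111))*(40549 + ((14137 + 1910) - 5006)) = ((-19856 + 972) + 0)*(40549 + ((14137 + 1910) - 5006)) = (-18884 + 0)*(40549 + (16047 - 5006)) = -18884*(40549 + 11041) = -18884*51590 = -974225560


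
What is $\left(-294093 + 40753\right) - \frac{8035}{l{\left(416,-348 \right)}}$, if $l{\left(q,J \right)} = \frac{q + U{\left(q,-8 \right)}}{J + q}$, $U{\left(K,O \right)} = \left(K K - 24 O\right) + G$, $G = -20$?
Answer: $- \frac{10997879335}{43411} \approx -2.5334 \cdot 10^{5}$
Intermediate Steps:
$U{\left(K,O \right)} = -20 + K^{2} - 24 O$ ($U{\left(K,O \right)} = \left(K K - 24 O\right) - 20 = \left(K^{2} - 24 O\right) - 20 = -20 + K^{2} - 24 O$)
$l{\left(q,J \right)} = \frac{172 + q + q^{2}}{J + q}$ ($l{\left(q,J \right)} = \frac{q - \left(-172 - q^{2}\right)}{J + q} = \frac{q + \left(-20 + q^{2} + 192\right)}{J + q} = \frac{q + \left(172 + q^{2}\right)}{J + q} = \frac{172 + q + q^{2}}{J + q}$)
$\left(-294093 + 40753\right) - \frac{8035}{l{\left(416,-348 \right)}} = \left(-294093 + 40753\right) - \frac{8035}{\frac{1}{-348 + 416} \left(172 + 416 + 416^{2}\right)} = -253340 - \frac{8035}{\frac{1}{68} \left(172 + 416 + 173056\right)} = -253340 - \frac{8035}{\frac{1}{68} \cdot 173644} = -253340 - \frac{8035}{\frac{43411}{17}} = -253340 - \frac{136595}{43411} = - \frac{10997879335}{43411}$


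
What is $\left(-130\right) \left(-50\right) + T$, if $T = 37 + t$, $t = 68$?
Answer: $6605$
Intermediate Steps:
$T = 105$ ($T = 37 + 68 = 105$)
$\left(-130\right) \left(-50\right) + T = \left(-130\right) \left(-50\right) + 105 = 6500 + 105 = 6605$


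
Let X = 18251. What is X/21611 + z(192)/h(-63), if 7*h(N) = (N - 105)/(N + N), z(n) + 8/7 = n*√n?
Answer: -111415/21611 + 8064*√3 ≈ 13962.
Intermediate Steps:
z(n) = -8/7 + n^(3/2) (z(n) = -8/7 + n*√n = -8/7 + n^(3/2))
h(N) = (-105 + N)/(14*N) (h(N) = ((N - 105)/(N + N))/7 = ((-105 + N)/((2*N)))/7 = ((-105 + N)*(1/(2*N)))/7 = ((-105 + N)/(2*N))/7 = (-105 + N)/(14*N))
X/21611 + z(192)/h(-63) = 18251/21611 + (-8/7 + 192^(3/2))/(((1/14)*(-105 - 63)/(-63))) = 18251*(1/21611) + (-8/7 + 1536*√3)/(((1/14)*(-1/63)*(-168))) = 18251/21611 + (-8/7 + 1536*√3)/(4/21) = 18251/21611 + (-8/7 + 1536*√3)*(21/4) = 18251/21611 + (-6 + 8064*√3) = -111415/21611 + 8064*√3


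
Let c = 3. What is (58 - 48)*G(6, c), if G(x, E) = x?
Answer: 60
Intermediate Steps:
(58 - 48)*G(6, c) = (58 - 48)*6 = 10*6 = 60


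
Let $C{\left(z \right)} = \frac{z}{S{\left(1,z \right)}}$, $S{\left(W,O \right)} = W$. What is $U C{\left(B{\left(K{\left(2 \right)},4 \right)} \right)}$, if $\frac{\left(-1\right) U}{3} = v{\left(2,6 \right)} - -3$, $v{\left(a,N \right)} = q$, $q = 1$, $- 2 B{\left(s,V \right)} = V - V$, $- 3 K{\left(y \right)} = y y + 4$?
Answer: $0$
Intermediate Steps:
$K{\left(y \right)} = - \frac{4}{3} - \frac{y^{2}}{3}$ ($K{\left(y \right)} = - \frac{y y + 4}{3} = - \frac{y^{2} + 4}{3} = - \frac{4 + y^{2}}{3} = - \frac{4}{3} - \frac{y^{2}}{3}$)
$B{\left(s,V \right)} = 0$ ($B{\left(s,V \right)} = - \frac{V - V}{2} = \left(- \frac{1}{2}\right) 0 = 0$)
$C{\left(z \right)} = z$ ($C{\left(z \right)} = \frac{z}{1} = z 1 = z$)
$v{\left(a,N \right)} = 1$
$U = -12$ ($U = - 3 \left(1 - -3\right) = - 3 \left(1 + 3\right) = \left(-3\right) 4 = -12$)
$U C{\left(B{\left(K{\left(2 \right)},4 \right)} \right)} = \left(-12\right) 0 = 0$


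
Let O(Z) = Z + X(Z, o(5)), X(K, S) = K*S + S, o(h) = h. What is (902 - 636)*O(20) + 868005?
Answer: 901255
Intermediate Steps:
X(K, S) = S + K*S
O(Z) = 5 + 6*Z (O(Z) = Z + 5*(1 + Z) = Z + (5 + 5*Z) = 5 + 6*Z)
(902 - 636)*O(20) + 868005 = (902 - 636)*(5 + 6*20) + 868005 = 266*(5 + 120) + 868005 = 266*125 + 868005 = 33250 + 868005 = 901255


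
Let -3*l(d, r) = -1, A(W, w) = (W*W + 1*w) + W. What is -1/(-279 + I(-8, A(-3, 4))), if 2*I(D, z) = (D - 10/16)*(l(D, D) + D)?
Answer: 16/3935 ≈ 0.0040661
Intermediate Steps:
A(W, w) = W + w + W**2 (A(W, w) = (W**2 + w) + W = (w + W**2) + W = W + w + W**2)
l(d, r) = 1/3 (l(d, r) = -1/3*(-1) = 1/3)
I(D, z) = (-5/8 + D)*(1/3 + D)/2 (I(D, z) = ((D - 10/16)*(1/3 + D))/2 = ((D - 10*1/16)*(1/3 + D))/2 = ((D - 5/8)*(1/3 + D))/2 = ((-5/8 + D)*(1/3 + D))/2 = (-5/8 + D)*(1/3 + D)/2)
-1/(-279 + I(-8, A(-3, 4))) = -1/(-279 + (-5/48 + (1/2)*(-8)**2 - 7/48*(-8))) = -1/(-279 + (-5/48 + (1/2)*64 + 7/6)) = -1/(-279 + (-5/48 + 32 + 7/6)) = -1/(-279 + 529/16) = -1/(-3935/16) = -1*(-16/3935) = 16/3935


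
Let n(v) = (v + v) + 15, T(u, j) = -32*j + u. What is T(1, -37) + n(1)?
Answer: 1202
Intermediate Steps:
T(u, j) = u - 32*j
n(v) = 15 + 2*v (n(v) = 2*v + 15 = 15 + 2*v)
T(1, -37) + n(1) = (1 - 32*(-37)) + (15 + 2*1) = (1 + 1184) + (15 + 2) = 1185 + 17 = 1202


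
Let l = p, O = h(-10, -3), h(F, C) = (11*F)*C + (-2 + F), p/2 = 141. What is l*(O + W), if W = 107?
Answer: 119850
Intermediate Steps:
p = 282 (p = 2*141 = 282)
h(F, C) = -2 + F + 11*C*F (h(F, C) = 11*C*F + (-2 + F) = -2 + F + 11*C*F)
O = 318 (O = -2 - 10 + 11*(-3)*(-10) = -2 - 10 + 330 = 318)
l = 282
l*(O + W) = 282*(318 + 107) = 282*425 = 119850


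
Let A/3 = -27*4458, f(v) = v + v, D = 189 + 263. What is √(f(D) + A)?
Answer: I*√360194 ≈ 600.16*I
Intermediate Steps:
D = 452
f(v) = 2*v
A = -361098 (A = 3*(-27*4458) = 3*(-120366) = -361098)
√(f(D) + A) = √(2*452 - 361098) = √(904 - 361098) = √(-360194) = I*√360194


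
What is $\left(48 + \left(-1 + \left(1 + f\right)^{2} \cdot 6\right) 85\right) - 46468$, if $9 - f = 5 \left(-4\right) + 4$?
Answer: $298255$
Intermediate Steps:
$f = 25$ ($f = 9 - \left(5 \left(-4\right) + 4\right) = 9 - \left(-20 + 4\right) = 9 - -16 = 9 + 16 = 25$)
$\left(48 + \left(-1 + \left(1 + f\right)^{2} \cdot 6\right) 85\right) - 46468 = \left(48 + \left(-1 + \left(1 + 25\right)^{2} \cdot 6\right) 85\right) - 46468 = \left(48 + \left(-1 + 26^{2} \cdot 6\right) 85\right) - 46468 = \left(48 + \left(-1 + 676 \cdot 6\right) 85\right) - 46468 = \left(48 + \left(-1 + 4056\right) 85\right) - 46468 = \left(48 + 4055 \cdot 85\right) - 46468 = \left(48 + 344675\right) - 46468 = 344723 - 46468 = 298255$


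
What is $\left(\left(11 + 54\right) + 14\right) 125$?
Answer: $9875$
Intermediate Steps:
$\left(\left(11 + 54\right) + 14\right) 125 = \left(65 + 14\right) 125 = 79 \cdot 125 = 9875$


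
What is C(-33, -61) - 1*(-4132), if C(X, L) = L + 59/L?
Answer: 248272/61 ≈ 4070.0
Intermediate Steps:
C(-33, -61) - 1*(-4132) = (-61 + 59/(-61)) - 1*(-4132) = (-61 + 59*(-1/61)) + 4132 = (-61 - 59/61) + 4132 = -3780/61 + 4132 = 248272/61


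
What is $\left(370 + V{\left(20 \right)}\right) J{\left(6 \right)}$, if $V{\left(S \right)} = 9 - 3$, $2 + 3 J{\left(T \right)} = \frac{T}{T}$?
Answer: $- \frac{376}{3} \approx -125.33$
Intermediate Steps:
$J{\left(T \right)} = - \frac{1}{3}$ ($J{\left(T \right)} = - \frac{2}{3} + \frac{T \frac{1}{T}}{3} = - \frac{2}{3} + \frac{1}{3} \cdot 1 = - \frac{2}{3} + \frac{1}{3} = - \frac{1}{3}$)
$V{\left(S \right)} = 6$ ($V{\left(S \right)} = 9 - 3 = 6$)
$\left(370 + V{\left(20 \right)}\right) J{\left(6 \right)} = \left(370 + 6\right) \left(- \frac{1}{3}\right) = 376 \left(- \frac{1}{3}\right) = - \frac{376}{3}$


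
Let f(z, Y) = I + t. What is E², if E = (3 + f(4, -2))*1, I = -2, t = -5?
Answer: 16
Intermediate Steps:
f(z, Y) = -7 (f(z, Y) = -2 - 5 = -7)
E = -4 (E = (3 - 7)*1 = -4*1 = -4)
E² = (-4)² = 16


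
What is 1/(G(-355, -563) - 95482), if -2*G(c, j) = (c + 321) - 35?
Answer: -2/190895 ≈ -1.0477e-5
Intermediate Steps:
G(c, j) = -143 - c/2 (G(c, j) = -((c + 321) - 35)/2 = -((321 + c) - 35)/2 = -(286 + c)/2 = -143 - c/2)
1/(G(-355, -563) - 95482) = 1/((-143 - 1/2*(-355)) - 95482) = 1/((-143 + 355/2) - 95482) = 1/(69/2 - 95482) = 1/(-190895/2) = -2/190895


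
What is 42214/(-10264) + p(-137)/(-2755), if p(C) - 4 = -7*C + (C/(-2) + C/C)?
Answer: -12689715/2827732 ≈ -4.4876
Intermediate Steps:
p(C) = 5 - 15*C/2 (p(C) = 4 + (-7*C + (C/(-2) + C/C)) = 4 + (-7*C + (C*(-1/2) + 1)) = 4 + (-7*C + (-C/2 + 1)) = 4 + (-7*C + (1 - C/2)) = 4 + (1 - 15*C/2) = 5 - 15*C/2)
42214/(-10264) + p(-137)/(-2755) = 42214/(-10264) + (5 - 15/2*(-137))/(-2755) = 42214*(-1/10264) + (5 + 2055/2)*(-1/2755) = -21107/5132 + (2065/2)*(-1/2755) = -21107/5132 - 413/1102 = -12689715/2827732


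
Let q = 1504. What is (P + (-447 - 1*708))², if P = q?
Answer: 121801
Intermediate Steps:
P = 1504
(P + (-447 - 1*708))² = (1504 + (-447 - 1*708))² = (1504 + (-447 - 708))² = (1504 - 1155)² = 349² = 121801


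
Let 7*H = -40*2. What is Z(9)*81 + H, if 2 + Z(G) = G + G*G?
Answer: 49816/7 ≈ 7116.6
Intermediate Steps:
Z(G) = -2 + G + G² (Z(G) = -2 + (G + G*G) = -2 + (G + G²) = -2 + G + G²)
H = -80/7 (H = (-40*2)/7 = (⅐)*(-80) = -80/7 ≈ -11.429)
Z(9)*81 + H = (-2 + 9 + 9²)*81 - 80/7 = (-2 + 9 + 81)*81 - 80/7 = 88*81 - 80/7 = 7128 - 80/7 = 49816/7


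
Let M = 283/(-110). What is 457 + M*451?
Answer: -7033/10 ≈ -703.30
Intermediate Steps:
M = -283/110 (M = 283*(-1/110) = -283/110 ≈ -2.5727)
457 + M*451 = 457 - 283/110*451 = 457 - 11603/10 = -7033/10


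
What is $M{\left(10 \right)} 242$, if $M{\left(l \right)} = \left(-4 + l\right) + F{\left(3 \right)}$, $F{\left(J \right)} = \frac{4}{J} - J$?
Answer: $\frac{3146}{3} \approx 1048.7$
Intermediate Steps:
$F{\left(J \right)} = - J + \frac{4}{J}$
$M{\left(l \right)} = - \frac{17}{3} + l$ ($M{\left(l \right)} = \left(-4 + l\right) + \left(\left(-1\right) 3 + \frac{4}{3}\right) = \left(-4 + l\right) + \left(-3 + 4 \cdot \frac{1}{3}\right) = \left(-4 + l\right) + \left(-3 + \frac{4}{3}\right) = \left(-4 + l\right) - \frac{5}{3} = - \frac{17}{3} + l$)
$M{\left(10 \right)} 242 = \left(- \frac{17}{3} + 10\right) 242 = \frac{13}{3} \cdot 242 = \frac{3146}{3}$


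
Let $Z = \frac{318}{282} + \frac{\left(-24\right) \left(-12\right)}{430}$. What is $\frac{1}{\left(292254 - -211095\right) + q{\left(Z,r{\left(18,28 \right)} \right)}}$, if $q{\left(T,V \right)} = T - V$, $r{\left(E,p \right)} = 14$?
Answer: $\frac{10105}{5086218338} \approx 1.9867 \cdot 10^{-6}$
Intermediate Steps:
$Z = \frac{18163}{10105}$ ($Z = 318 \cdot \frac{1}{282} + 288 \cdot \frac{1}{430} = \frac{53}{47} + \frac{144}{215} = \frac{18163}{10105} \approx 1.7974$)
$\frac{1}{\left(292254 - -211095\right) + q{\left(Z,r{\left(18,28 \right)} \right)}} = \frac{1}{\left(292254 - -211095\right) + \left(\frac{18163}{10105} - 14\right)} = \frac{1}{\left(292254 + 211095\right) + \left(\frac{18163}{10105} - 14\right)} = \frac{1}{503349 - \frac{123307}{10105}} = \frac{1}{\frac{5086218338}{10105}} = \frac{10105}{5086218338}$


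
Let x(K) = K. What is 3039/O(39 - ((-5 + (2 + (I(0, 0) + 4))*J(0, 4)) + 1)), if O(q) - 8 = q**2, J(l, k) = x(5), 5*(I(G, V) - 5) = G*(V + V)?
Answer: 3039/152 ≈ 19.993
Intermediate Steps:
I(G, V) = 5 + 2*G*V/5 (I(G, V) = 5 + (G*(V + V))/5 = 5 + (G*(2*V))/5 = 5 + (2*G*V)/5 = 5 + 2*G*V/5)
J(l, k) = 5
O(q) = 8 + q**2
3039/O(39 - ((-5 + (2 + (I(0, 0) + 4))*J(0, 4)) + 1)) = 3039/(8 + (39 - ((-5 + (2 + ((5 + (2/5)*0*0) + 4))*5) + 1))**2) = 3039/(8 + (39 - ((-5 + (2 + ((5 + 0) + 4))*5) + 1))**2) = 3039/(8 + (39 - ((-5 + (2 + (5 + 4))*5) + 1))**2) = 3039/(8 + (39 - ((-5 + (2 + 9)*5) + 1))**2) = 3039/(8 + (39 - ((-5 + 11*5) + 1))**2) = 3039/(8 + (39 - ((-5 + 55) + 1))**2) = 3039/(8 + (39 - (50 + 1))**2) = 3039/(8 + (39 - 1*51)**2) = 3039/(8 + (39 - 51)**2) = 3039/(8 + (-12)**2) = 3039/(8 + 144) = 3039/152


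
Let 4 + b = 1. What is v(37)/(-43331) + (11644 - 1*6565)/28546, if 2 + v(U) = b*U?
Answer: 223303847/1236926726 ≈ 0.18053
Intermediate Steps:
b = -3 (b = -4 + 1 = -3)
v(U) = -2 - 3*U
v(37)/(-43331) + (11644 - 1*6565)/28546 = (-2 - 3*37)/(-43331) + (11644 - 1*6565)/28546 = (-2 - 111)*(-1/43331) + (11644 - 6565)*(1/28546) = -113*(-1/43331) + 5079*(1/28546) = 113/43331 + 5079/28546 = 223303847/1236926726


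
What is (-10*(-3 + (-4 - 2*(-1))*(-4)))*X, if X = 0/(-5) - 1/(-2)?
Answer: -25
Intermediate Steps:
X = 1/2 (X = 0*(-1/5) - 1*(-1/2) = 0 + 1/2 = 1/2 ≈ 0.50000)
(-10*(-3 + (-4 - 2*(-1))*(-4)))*X = -10*(-3 + (-4 - 2*(-1))*(-4))*(1/2) = -10*(-3 + (-4 + 2)*(-4))*(1/2) = -10*(-3 - 2*(-4))*(1/2) = -10*(-3 + 8)*(1/2) = -10*5*(1/2) = -50*1/2 = -25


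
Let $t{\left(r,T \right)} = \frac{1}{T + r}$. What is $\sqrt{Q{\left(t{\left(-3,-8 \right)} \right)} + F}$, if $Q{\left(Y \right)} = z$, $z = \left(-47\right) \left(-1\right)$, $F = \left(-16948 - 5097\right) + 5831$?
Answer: $i \sqrt{16167} \approx 127.15 i$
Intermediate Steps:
$F = -16214$ ($F = -22045 + 5831 = -16214$)
$z = 47$
$Q{\left(Y \right)} = 47$
$\sqrt{Q{\left(t{\left(-3,-8 \right)} \right)} + F} = \sqrt{47 - 16214} = \sqrt{-16167} = i \sqrt{16167}$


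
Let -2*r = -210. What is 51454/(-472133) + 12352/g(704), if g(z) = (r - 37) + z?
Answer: 7502674/472133 ≈ 15.891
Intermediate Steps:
r = 105 (r = -½*(-210) = 105)
g(z) = 68 + z (g(z) = (105 - 37) + z = 68 + z)
51454/(-472133) + 12352/g(704) = 51454/(-472133) + 12352/(68 + 704) = 51454*(-1/472133) + 12352/772 = -51454/472133 + 12352*(1/772) = -51454/472133 + 16 = 7502674/472133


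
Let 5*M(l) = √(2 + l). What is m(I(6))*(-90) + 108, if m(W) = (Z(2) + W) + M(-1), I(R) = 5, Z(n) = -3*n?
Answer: 180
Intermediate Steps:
M(l) = √(2 + l)/5
m(W) = -29/5 + W (m(W) = (-3*2 + W) + √(2 - 1)/5 = (-6 + W) + √1/5 = (-6 + W) + (⅕)*1 = (-6 + W) + ⅕ = -29/5 + W)
m(I(6))*(-90) + 108 = (-29/5 + 5)*(-90) + 108 = -⅘*(-90) + 108 = 72 + 108 = 180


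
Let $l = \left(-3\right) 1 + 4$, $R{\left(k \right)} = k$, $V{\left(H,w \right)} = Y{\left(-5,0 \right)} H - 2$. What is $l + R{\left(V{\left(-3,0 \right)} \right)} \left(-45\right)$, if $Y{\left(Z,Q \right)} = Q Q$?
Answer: $91$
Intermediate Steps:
$Y{\left(Z,Q \right)} = Q^{2}$
$V{\left(H,w \right)} = -2$ ($V{\left(H,w \right)} = 0^{2} H - 2 = 0 H - 2 = 0 - 2 = -2$)
$l = 1$ ($l = -3 + 4 = 1$)
$l + R{\left(V{\left(-3,0 \right)} \right)} \left(-45\right) = 1 - -90 = 1 + 90 = 91$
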